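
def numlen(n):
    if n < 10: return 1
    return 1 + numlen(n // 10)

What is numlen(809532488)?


numlen(809532488) = 1 + numlen(80953248)
numlen(80953248) = 1 + numlen(8095324)
numlen(8095324) = 1 + numlen(809532)
numlen(809532) = 1 + numlen(80953)
numlen(80953) = 1 + numlen(8095)
numlen(8095) = 1 + numlen(809)
numlen(809) = 1 + numlen(80)
numlen(80) = 1 + numlen(8)
numlen(8) = 1  (base case: 8 < 10)
Unwinding: 1 + 1 + 1 + 1 + 1 + 1 + 1 + 1 + 1 = 9

9


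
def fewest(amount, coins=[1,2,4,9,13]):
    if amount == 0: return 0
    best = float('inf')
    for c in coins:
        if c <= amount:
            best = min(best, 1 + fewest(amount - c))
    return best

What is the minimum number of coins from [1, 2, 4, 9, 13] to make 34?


Building up with DP:
fewest(0) = 0
fewest(1) = min(1+fewest(0)=1+0=1) = 1
fewest(2) = min(1+fewest(1)=1+1=2, 1+fewest(0)=1+0=1) = 1
fewest(3) = min(1+fewest(2)=1+1=2, 1+fewest(1)=1+1=2) = 2
fewest(4) = min(1+fewest(3)=1+2=3, 1+fewest(2)=1+1=2, 1+fewest(0)=1+0=1) = 1
fewest(5) = min(1+fewest(4)=1+1=2, 1+fewest(3)=1+2=3, 1+fewest(1)=1+1=2) = 2
fewest(6) = min(1+fewest(5)=1+2=3, 1+fewest(4)=1+1=2, 1+fewest(2)=1+1=2) = 2
fewest(7) = min(1+fewest(6)=1+2=3, 1+fewest(5)=1+2=3, 1+fewest(3)=1+2=3) = 3
fewest(8) = min(1+fewest(7)=1+3=4, 1+fewest(6)=1+2=3, 1+fewest(4)=1+1=2) = 2
fewest(9) = min(1+fewest(8)=1+2=3, 1+fewest(7)=1+3=4, 1+fewest(5)=1+2=3, 1+fewest(0)=1+0=1) = 1
fewest(10) = min(1+fewest(9)=1+1=2, 1+fewest(8)=1+2=3, 1+fewest(6)=1+2=3, 1+fewest(1)=1+1=2) = 2
fewest(11) = min(1+fewest(10)=1+2=3, 1+fewest(9)=1+1=2, 1+fewest(7)=1+3=4, 1+fewest(2)=1+1=2) = 2
fewest(12) = min(1+fewest(11)=1+2=3, 1+fewest(10)=1+2=3, 1+fewest(8)=1+2=3, 1+fewest(3)=1+2=3) = 3
fewest(13) = min(1+fewest(12)=1+3=4, 1+fewest(11)=1+2=3, 1+fewest(9)=1+1=2, 1+fewest(4)=1+1=2, 1+fewest(0)=1+0=1) = 1
fewest(14) = min(1+fewest(13)=1+1=2, 1+fewest(12)=1+3=4, 1+fewest(10)=1+2=3, 1+fewest(5)=1+2=3, 1+fewest(1)=1+1=2) = 2
fewest(15) = min(1+fewest(14)=1+2=3, 1+fewest(13)=1+1=2, 1+fewest(11)=1+2=3, 1+fewest(6)=1+2=3, 1+fewest(2)=1+1=2) = 2
fewest(16) = min(1+fewest(15)=1+2=3, 1+fewest(14)=1+2=3, 1+fewest(12)=1+3=4, 1+fewest(7)=1+3=4, 1+fewest(3)=1+2=3) = 3
fewest(17) = min(1+fewest(16)=1+3=4, 1+fewest(15)=1+2=3, 1+fewest(13)=1+1=2, 1+fewest(8)=1+2=3, 1+fewest(4)=1+1=2) = 2
fewest(18) = min(1+fewest(17)=1+2=3, 1+fewest(16)=1+3=4, 1+fewest(14)=1+2=3, 1+fewest(9)=1+1=2, 1+fewest(5)=1+2=3) = 2
fewest(19) = min(1+fewest(18)=1+2=3, 1+fewest(17)=1+2=3, 1+fewest(15)=1+2=3, 1+fewest(10)=1+2=3, 1+fewest(6)=1+2=3) = 3
fewest(20) = min(1+fewest(19)=1+3=4, 1+fewest(18)=1+2=3, 1+fewest(16)=1+3=4, 1+fewest(11)=1+2=3, 1+fewest(7)=1+3=4) = 3
fewest(21) = min(1+fewest(20)=1+3=4, 1+fewest(19)=1+3=4, 1+fewest(17)=1+2=3, 1+fewest(12)=1+3=4, 1+fewest(8)=1+2=3) = 3
fewest(22) = min(1+fewest(21)=1+3=4, 1+fewest(20)=1+3=4, 1+fewest(18)=1+2=3, 1+fewest(13)=1+1=2, 1+fewest(9)=1+1=2) = 2
fewest(23) = min(1+fewest(22)=1+2=3, 1+fewest(21)=1+3=4, 1+fewest(19)=1+3=4, 1+fewest(14)=1+2=3, 1+fewest(10)=1+2=3) = 3
fewest(24) = min(1+fewest(23)=1+3=4, 1+fewest(22)=1+2=3, 1+fewest(20)=1+3=4, 1+fewest(15)=1+2=3, 1+fewest(11)=1+2=3) = 3
fewest(25) = min(1+fewest(24)=1+3=4, 1+fewest(23)=1+3=4, 1+fewest(21)=1+3=4, 1+fewest(16)=1+3=4, 1+fewest(12)=1+3=4) = 4
fewest(26) = min(1+fewest(25)=1+4=5, 1+fewest(24)=1+3=4, 1+fewest(22)=1+2=3, 1+fewest(17)=1+2=3, 1+fewest(13)=1+1=2) = 2
fewest(27) = min(1+fewest(26)=1+2=3, 1+fewest(25)=1+4=5, 1+fewest(23)=1+3=4, 1+fewest(18)=1+2=3, 1+fewest(14)=1+2=3) = 3
fewest(28) = min(1+fewest(27)=1+3=4, 1+fewest(26)=1+2=3, 1+fewest(24)=1+3=4, 1+fewest(19)=1+3=4, 1+fewest(15)=1+2=3) = 3
fewest(29) = min(1+fewest(28)=1+3=4, 1+fewest(27)=1+3=4, 1+fewest(25)=1+4=5, 1+fewest(20)=1+3=4, 1+fewest(16)=1+3=4) = 4
fewest(30) = min(1+fewest(29)=1+4=5, 1+fewest(28)=1+3=4, 1+fewest(26)=1+2=3, 1+fewest(21)=1+3=4, 1+fewest(17)=1+2=3) = 3
fewest(31) = min(1+fewest(30)=1+3=4, 1+fewest(29)=1+4=5, 1+fewest(27)=1+3=4, 1+fewest(22)=1+2=3, 1+fewest(18)=1+2=3) = 3
fewest(32) = min(1+fewest(31)=1+3=4, 1+fewest(30)=1+3=4, 1+fewest(28)=1+3=4, 1+fewest(23)=1+3=4, 1+fewest(19)=1+3=4) = 4
fewest(33) = min(1+fewest(32)=1+4=5, 1+fewest(31)=1+3=4, 1+fewest(29)=1+4=5, 1+fewest(24)=1+3=4, 1+fewest(20)=1+3=4) = 4
fewest(34) = min(1+fewest(33)=1+4=5, 1+fewest(32)=1+4=5, 1+fewest(30)=1+3=4, 1+fewest(25)=1+4=5, 1+fewest(21)=1+3=4) = 4

4


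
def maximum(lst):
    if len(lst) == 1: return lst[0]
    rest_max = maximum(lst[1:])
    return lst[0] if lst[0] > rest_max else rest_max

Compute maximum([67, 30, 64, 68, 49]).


maximum([67, 30, 64, 68, 49]): compare 67 with maximum([30, 64, 68, 49])
maximum([30, 64, 68, 49]): compare 30 with maximum([64, 68, 49])
maximum([64, 68, 49]): compare 64 with maximum([68, 49])
maximum([68, 49]): compare 68 with maximum([49])
maximum([49]) = 49  (base case)
Compare 68 with 49 -> 68
Compare 64 with 68 -> 68
Compare 30 with 68 -> 68
Compare 67 with 68 -> 68

68


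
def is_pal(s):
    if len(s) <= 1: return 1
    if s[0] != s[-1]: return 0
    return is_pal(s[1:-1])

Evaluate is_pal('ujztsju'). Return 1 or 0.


is_pal('ujztsju'): s[0]='u' == s[-1]='u' -> check is_pal('jztsj')
is_pal('jztsj'): s[0]='j' == s[-1]='j' -> check is_pal('zts')
is_pal('zts'): s[0]='z' != s[-1]='s' -> return 0
Result: 0 (not a palindrome)

0


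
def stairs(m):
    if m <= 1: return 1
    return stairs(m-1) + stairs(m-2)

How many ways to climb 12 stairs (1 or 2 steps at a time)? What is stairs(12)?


Building up from base cases:
stairs(0) = 1
stairs(1) = 1
stairs(2) = stairs(1) + stairs(0) = 1 + 1 = 2
stairs(3) = stairs(2) + stairs(1) = 2 + 1 = 3
stairs(4) = stairs(3) + stairs(2) = 3 + 2 = 5
stairs(5) = stairs(4) + stairs(3) = 5 + 3 = 8
stairs(6) = stairs(5) + stairs(4) = 8 + 5 = 13
stairs(7) = stairs(6) + stairs(5) = 13 + 8 = 21
stairs(8) = stairs(7) + stairs(6) = 21 + 13 = 34
stairs(9) = stairs(8) + stairs(7) = 34 + 21 = 55
stairs(10) = stairs(9) + stairs(8) = 55 + 34 = 89
stairs(11) = stairs(10) + stairs(9) = 89 + 55 = 144
stairs(12) = stairs(11) + stairs(10) = 144 + 89 = 233

233


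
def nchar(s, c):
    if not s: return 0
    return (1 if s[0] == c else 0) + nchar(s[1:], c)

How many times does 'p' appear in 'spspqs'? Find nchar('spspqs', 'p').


s[0]='s' != 'p' -> 0
s[0]='p' == 'p' -> 1
s[0]='s' != 'p' -> 0
s[0]='p' == 'p' -> 1
s[0]='q' != 'p' -> 0
s[0]='s' != 'p' -> 0
Sum: 0 + 1 + 0 + 1 + 0 + 0 = 2

2


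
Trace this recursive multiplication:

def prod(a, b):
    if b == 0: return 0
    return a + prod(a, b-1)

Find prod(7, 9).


prod(7, 9) = 7 + prod(7, 8)
prod(7, 8) = 7 + prod(7, 7)
prod(7, 7) = 7 + prod(7, 6)
prod(7, 6) = 7 + prod(7, 5)
prod(7, 5) = 7 + prod(7, 4)
prod(7, 4) = 7 + prod(7, 3)
prod(7, 3) = 7 + prod(7, 2)
prod(7, 2) = 7 + prod(7, 1)
prod(7, 1) = 7 + prod(7, 0)
prod(7, 0) = 0  (base case)
Total: 7 + 7 + 7 + 7 + 7 + 7 + 7 + 7 + 7 + 0 = 63

63


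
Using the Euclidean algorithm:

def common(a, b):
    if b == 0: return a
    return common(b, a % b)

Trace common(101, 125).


common(101, 125) = common(125, 101)
common(125, 101) = common(101, 24)
common(101, 24) = common(24, 5)
common(24, 5) = common(5, 4)
common(5, 4) = common(4, 1)
common(4, 1) = common(1, 0)
common(1, 0) = 1  (base case)

1


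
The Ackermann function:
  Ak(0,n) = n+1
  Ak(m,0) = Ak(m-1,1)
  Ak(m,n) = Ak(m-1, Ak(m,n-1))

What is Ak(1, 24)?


Ak(1, 24) = Ak(0, Ak(1, 23))
  Ak(1, 23) = Ak(0, Ak(1, 22))
    Ak(1, 22) = Ak(0, Ak(1, 21))
      Ak(1, 21) = Ak(0, Ak(1, 20))
        Ak(1, 20) = Ak(0, Ak(1, 19))
          Ak(1, 19) = Ak(0, Ak(1, 18))
          Ak(1, 18) = Ak(0, Ak(1, 17))
          Ak(1, 17) = Ak(0, Ak(1, 16))
          Ak(1, 16) = Ak(0, Ak(1, 15))
          Ak(1, 15) = Ak(0, Ak(1, 14))
          Ak(1, 14) = Ak(0, Ak(1, 13))
          Ak(1, 13) = Ak(0, Ak(1, 12))
          Ak(1, 12) = Ak(0, Ak(1, 11))
          Ak(1, 11) = Ak(0, Ak(1, 10))
          Ak(1, 10) = Ak(0, Ak(1, 9))
          Ak(1, 9) = Ak(0, Ak(1, 8))
          Ak(1, 8) = Ak(0, Ak(1, 7))
          Ak(1, 7) = Ak(0, Ak(1, 6))
          Ak(1, 6) = Ak(0, Ak(1, 5))
          Ak(1, 5) = Ak(0, Ak(1, 4))
          Ak(1, 4) = Ak(0, Ak(1, 3))
          Ak(1, 3) = Ak(0, Ak(1, 2))
          Ak(1, 2) = Ak(0, Ak(1, 1))
          Ak(1, 1) = Ak(0, Ak(1, 0))
          Ak(1, 0) = Ak(0, 1)
... (trace truncated)
Result: Ak(1, 24) = 26

26


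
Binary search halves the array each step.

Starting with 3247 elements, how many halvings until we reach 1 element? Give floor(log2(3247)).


3247 / 2 = 1623
1623 / 2 = 811
811 / 2 = 405
405 / 2 = 202
202 / 2 = 101
101 / 2 = 50
50 / 2 = 25
25 / 2 = 12
12 / 2 = 6
6 / 2 = 3
3 / 2 = 1
Reached 1 after 11 halvings

11


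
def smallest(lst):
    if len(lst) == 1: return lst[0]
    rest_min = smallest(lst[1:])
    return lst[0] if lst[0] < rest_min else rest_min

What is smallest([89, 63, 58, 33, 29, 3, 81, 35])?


smallest([89, 63, 58, 33, 29, 3, 81, 35]): compare 89 with smallest([63, 58, 33, 29, 3, 81, 35])
smallest([63, 58, 33, 29, 3, 81, 35]): compare 63 with smallest([58, 33, 29, 3, 81, 35])
smallest([58, 33, 29, 3, 81, 35]): compare 58 with smallest([33, 29, 3, 81, 35])
smallest([33, 29, 3, 81, 35]): compare 33 with smallest([29, 3, 81, 35])
smallest([29, 3, 81, 35]): compare 29 with smallest([3, 81, 35])
smallest([3, 81, 35]): compare 3 with smallest([81, 35])
smallest([81, 35]): compare 81 with smallest([35])
smallest([35]) = 35  (base case)
Compare 81 with 35 -> 35
Compare 3 with 35 -> 3
Compare 29 with 3 -> 3
Compare 33 with 3 -> 3
Compare 58 with 3 -> 3
Compare 63 with 3 -> 3
Compare 89 with 3 -> 3

3


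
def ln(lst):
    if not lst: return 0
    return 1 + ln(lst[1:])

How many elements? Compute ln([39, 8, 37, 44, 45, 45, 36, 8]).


ln([39, 8, 37, 44, 45, 45, 36, 8]) = 1 + ln([8, 37, 44, 45, 45, 36, 8])
ln([8, 37, 44, 45, 45, 36, 8]) = 1 + ln([37, 44, 45, 45, 36, 8])
ln([37, 44, 45, 45, 36, 8]) = 1 + ln([44, 45, 45, 36, 8])
ln([44, 45, 45, 36, 8]) = 1 + ln([45, 45, 36, 8])
ln([45, 45, 36, 8]) = 1 + ln([45, 36, 8])
ln([45, 36, 8]) = 1 + ln([36, 8])
ln([36, 8]) = 1 + ln([8])
ln([8]) = 1 + ln([])
ln([]) = 0  (base case)
Unwinding: 1 + 1 + 1 + 1 + 1 + 1 + 1 + 1 + 0 = 8

8


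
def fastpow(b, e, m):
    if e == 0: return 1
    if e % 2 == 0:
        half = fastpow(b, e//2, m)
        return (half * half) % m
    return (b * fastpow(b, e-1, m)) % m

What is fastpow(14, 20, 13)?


fastpow(14, 20, 13): e is even, compute fastpow(14, 10, 13)
  fastpow(14, 10, 13): e is even, compute fastpow(14, 5, 13)
    fastpow(14, 5, 13): e is odd, compute fastpow(14, 4, 13)
      fastpow(14, 4, 13): e is even, compute fastpow(14, 2, 13)
        fastpow(14, 2, 13): e is even, compute fastpow(14, 1, 13)
          fastpow(14, 1, 13): e is odd, compute fastpow(14, 0, 13)
          fastpow(14, 0, 13) = 1
          (14 * 1) % 13 = 1
        half=1, (1*1) % 13 = 1
      half=1, (1*1) % 13 = 1
    (14 * 1) % 13 = 1
  half=1, (1*1) % 13 = 1
half=1, (1*1) % 13 = 1

1


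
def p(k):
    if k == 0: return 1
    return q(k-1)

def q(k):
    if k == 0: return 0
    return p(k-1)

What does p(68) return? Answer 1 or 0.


p(68) = q(67)
q(67) = p(66)
p(66) = q(65)
q(65) = p(64)
p(64) = q(63)
q(63) = p(62)
p(62) = q(61)
q(61) = p(60)
p(60) = q(59)
q(59) = p(58)
p(58) = q(57)
q(57) = p(56)
p(56) = q(55)
q(55) = p(54)
p(54) = q(53)
q(53) = p(52)
p(52) = q(51)
q(51) = p(50)
p(50) = q(49)
q(49) = p(48)
p(48) = q(47)
q(47) = p(46)
p(46) = q(45)
q(45) = p(44)
p(44) = q(43)
q(43) = p(42)
p(42) = q(41)
q(41) = p(40)
p(40) = q(39)
q(39) = p(38)
p(38) = q(37)
q(37) = p(36)
p(36) = q(35)
q(35) = p(34)
p(34) = q(33)
q(33) = p(32)
p(32) = q(31)
q(31) = p(30)
p(30) = q(29)
q(29) = p(28)
p(28) = q(27)
q(27) = p(26)
p(26) = q(25)
q(25) = p(24)
p(24) = q(23)
q(23) = p(22)
p(22) = q(21)
q(21) = p(20)
p(20) = q(19)
q(19) = p(18)
p(18) = q(17)
q(17) = p(16)
p(16) = q(15)
q(15) = p(14)
p(14) = q(13)
q(13) = p(12)
p(12) = q(11)
q(11) = p(10)
p(10) = q(9)
q(9) = p(8)
p(8) = q(7)
q(7) = p(6)
p(6) = q(5)
q(5) = p(4)
p(4) = q(3)
q(3) = p(2)
p(2) = q(1)
q(1) = p(0)
p(0) = 1  (base case)
Result: 1

1


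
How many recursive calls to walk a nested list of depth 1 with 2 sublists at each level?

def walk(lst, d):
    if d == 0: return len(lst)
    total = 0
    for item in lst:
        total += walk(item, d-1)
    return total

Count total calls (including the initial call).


At depth 0 (root): 1 call
At depth 1: each of 1 parents calls walk on 2 children = 2 calls
Total: 1 + 2 = 3

3


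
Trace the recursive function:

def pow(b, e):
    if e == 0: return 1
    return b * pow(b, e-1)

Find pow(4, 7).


pow(4, 7)
= 4 * pow(4, 6)
= 4 * 4 * pow(4, 5)
= 4 * 4 * 4 * pow(4, 4)
= 4 * 4 * 4 * 4 * pow(4, 3)
= 4 * 4 * 4 * 4 * 4 * pow(4, 2)
= 4 * 4 * 4 * 4 * 4 * 4 * pow(4, 1)
= 4 * 4 * 4 * 4 * 4 * 4 * 4 * pow(4, 0)
= 4 * 4 * 4 * 4 * 4 * 4 * 4 * 1
= 16384

16384


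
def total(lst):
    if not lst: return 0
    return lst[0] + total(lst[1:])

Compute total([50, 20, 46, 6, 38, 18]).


total([50, 20, 46, 6, 38, 18]) = 50 + total([20, 46, 6, 38, 18])
total([20, 46, 6, 38, 18]) = 20 + total([46, 6, 38, 18])
total([46, 6, 38, 18]) = 46 + total([6, 38, 18])
total([6, 38, 18]) = 6 + total([38, 18])
total([38, 18]) = 38 + total([18])
total([18]) = 18 + total([])
total([]) = 0  (base case)
Total: 50 + 20 + 46 + 6 + 38 + 18 + 0 = 178

178


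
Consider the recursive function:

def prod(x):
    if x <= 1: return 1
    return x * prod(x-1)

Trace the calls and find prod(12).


prod(12)
= 12 * prod(11)
= 12 * 11 * prod(10)
= 12 * 11 * 10 * prod(9)
= 12 * 11 * 10 * 9 * prod(8)
= 12 * 11 * 10 * 9 * 8 * prod(7)
= 12 * 11 * 10 * 9 * 8 * 7 * prod(6)
= 12 * 11 * 10 * 9 * 8 * 7 * 6 * prod(5)
= 12 * 11 * 10 * 9 * 8 * 7 * 6 * 5 * prod(4)
= 12 * 11 * 10 * 9 * 8 * 7 * 6 * 5 * 4 * prod(3)
= 12 * 11 * 10 * 9 * 8 * 7 * 6 * 5 * 4 * 3 * prod(2)
= 12 * 11 * 10 * 9 * 8 * 7 * 6 * 5 * 4 * 3 * 2 * prod(1)
= 12 * 11 * 10 * 9 * 8 * 7 * 6 * 5 * 4 * 3 * 2 * 1
= 479001600

479001600


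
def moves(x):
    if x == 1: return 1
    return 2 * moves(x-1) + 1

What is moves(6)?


moves(6) = 2 * moves(5) + 1
moves(5) = 2 * moves(4) + 1
moves(4) = 2 * moves(3) + 1
moves(3) = 2 * moves(2) + 1
moves(2) = 2 * moves(1) + 1
moves(1) = 1  (base case)
moves(2) = 2 * 1 + 1 = 3
moves(3) = 2 * 3 + 1 = 7
moves(4) = 2 * 7 + 1 = 15
moves(5) = 2 * 15 + 1 = 31
moves(6) = 2 * 31 + 1 = 63

63


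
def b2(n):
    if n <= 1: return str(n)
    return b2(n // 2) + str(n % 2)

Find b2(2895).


b2(2895) = b2(1447) + '1'
b2(1447) = b2(723) + '1'
b2(723) = b2(361) + '1'
b2(361) = b2(180) + '1'
b2(180) = b2(90) + '0'
b2(90) = b2(45) + '0'
b2(45) = b2(22) + '1'
b2(22) = b2(11) + '0'
b2(11) = b2(5) + '1'
b2(5) = b2(2) + '1'
b2(2) = b2(1) + '0'
b2(1) = '1'  (base case)
Concatenating: '1' + '0' + '1' + '1' + '0' + '1' + '0' + '0' + '1' + '1' + '1' + '1' = '101101001111'

101101001111


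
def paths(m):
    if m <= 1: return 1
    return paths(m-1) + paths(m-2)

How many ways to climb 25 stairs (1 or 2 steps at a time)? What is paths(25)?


Building up from base cases:
paths(0) = 1
paths(1) = 1
paths(2) = paths(1) + paths(0) = 1 + 1 = 2
paths(3) = paths(2) + paths(1) = 2 + 1 = 3
paths(4) = paths(3) + paths(2) = 3 + 2 = 5
paths(5) = paths(4) + paths(3) = 5 + 3 = 8
paths(6) = paths(5) + paths(4) = 8 + 5 = 13
paths(7) = paths(6) + paths(5) = 13 + 8 = 21
paths(8) = paths(7) + paths(6) = 21 + 13 = 34
paths(9) = paths(8) + paths(7) = 34 + 21 = 55
paths(10) = paths(9) + paths(8) = 55 + 34 = 89
paths(11) = paths(10) + paths(9) = 89 + 55 = 144
paths(12) = paths(11) + paths(10) = 144 + 89 = 233
paths(13) = paths(12) + paths(11) = 233 + 144 = 377
paths(14) = paths(13) + paths(12) = 377 + 233 = 610
paths(15) = paths(14) + paths(13) = 610 + 377 = 987
paths(16) = paths(15) + paths(14) = 987 + 610 = 1597
paths(17) = paths(16) + paths(15) = 1597 + 987 = 2584
paths(18) = paths(17) + paths(16) = 2584 + 1597 = 4181
paths(19) = paths(18) + paths(17) = 4181 + 2584 = 6765
paths(20) = paths(19) + paths(18) = 6765 + 4181 = 10946
paths(21) = paths(20) + paths(19) = 10946 + 6765 = 17711
paths(22) = paths(21) + paths(20) = 17711 + 10946 = 28657
paths(23) = paths(22) + paths(21) = 28657 + 17711 = 46368
paths(24) = paths(23) + paths(22) = 46368 + 28657 = 75025
paths(25) = paths(24) + paths(23) = 75025 + 46368 = 121393

121393


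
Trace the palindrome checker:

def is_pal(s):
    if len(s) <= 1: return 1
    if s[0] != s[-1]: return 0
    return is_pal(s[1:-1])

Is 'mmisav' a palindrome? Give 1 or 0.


is_pal('mmisav'): s[0]='m' != s[-1]='v' -> return 0
Result: 0 (not a palindrome)

0


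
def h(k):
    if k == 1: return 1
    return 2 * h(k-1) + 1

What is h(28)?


h(28) = 2 * h(27) + 1
h(27) = 2 * h(26) + 1
h(26) = 2 * h(25) + 1
h(25) = 2 * h(24) + 1
h(24) = 2 * h(23) + 1
h(23) = 2 * h(22) + 1
h(22) = 2 * h(21) + 1
h(21) = 2 * h(20) + 1
h(20) = 2 * h(19) + 1
h(19) = 2 * h(18) + 1
h(18) = 2 * h(17) + 1
h(17) = 2 * h(16) + 1
h(16) = 2 * h(15) + 1
h(15) = 2 * h(14) + 1
h(14) = 2 * h(13) + 1
h(13) = 2 * h(12) + 1
h(12) = 2 * h(11) + 1
h(11) = 2 * h(10) + 1
h(10) = 2 * h(9) + 1
h(9) = 2 * h(8) + 1
h(8) = 2 * h(7) + 1
h(7) = 2 * h(6) + 1
h(6) = 2 * h(5) + 1
h(5) = 2 * h(4) + 1
h(4) = 2 * h(3) + 1
h(3) = 2 * h(2) + 1
h(2) = 2 * h(1) + 1
h(1) = 1  (base case)
h(2) = 2 * 1 + 1 = 3
h(3) = 2 * 3 + 1 = 7
h(4) = 2 * 7 + 1 = 15
h(5) = 2 * 15 + 1 = 31
h(6) = 2 * 31 + 1 = 63
h(7) = 2 * 63 + 1 = 127
h(8) = 2 * 127 + 1 = 255
h(9) = 2 * 255 + 1 = 511
h(10) = 2 * 511 + 1 = 1023
h(11) = 2 * 1023 + 1 = 2047
h(12) = 2 * 2047 + 1 = 4095
h(13) = 2 * 4095 + 1 = 8191
h(14) = 2 * 8191 + 1 = 16383
h(15) = 2 * 16383 + 1 = 32767
h(16) = 2 * 32767 + 1 = 65535
h(17) = 2 * 65535 + 1 = 131071
h(18) = 2 * 131071 + 1 = 262143
h(19) = 2 * 262143 + 1 = 524287
h(20) = 2 * 524287 + 1 = 1048575
h(21) = 2 * 1048575 + 1 = 2097151
h(22) = 2 * 2097151 + 1 = 4194303
h(23) = 2 * 4194303 + 1 = 8388607
h(24) = 2 * 8388607 + 1 = 16777215
h(25) = 2 * 16777215 + 1 = 33554431
h(26) = 2 * 33554431 + 1 = 67108863
h(27) = 2 * 67108863 + 1 = 134217727
h(28) = 2 * 134217727 + 1 = 268435455

268435455


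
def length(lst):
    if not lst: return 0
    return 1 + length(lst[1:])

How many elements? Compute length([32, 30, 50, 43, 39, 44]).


length([32, 30, 50, 43, 39, 44]) = 1 + length([30, 50, 43, 39, 44])
length([30, 50, 43, 39, 44]) = 1 + length([50, 43, 39, 44])
length([50, 43, 39, 44]) = 1 + length([43, 39, 44])
length([43, 39, 44]) = 1 + length([39, 44])
length([39, 44]) = 1 + length([44])
length([44]) = 1 + length([])
length([]) = 0  (base case)
Unwinding: 1 + 1 + 1 + 1 + 1 + 1 + 0 = 6

6


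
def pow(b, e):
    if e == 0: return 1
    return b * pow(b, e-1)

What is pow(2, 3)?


pow(2, 3)
= 2 * pow(2, 2)
= 2 * 2 * pow(2, 1)
= 2 * 2 * 2 * pow(2, 0)
= 2 * 2 * 2 * 1
= 8

8


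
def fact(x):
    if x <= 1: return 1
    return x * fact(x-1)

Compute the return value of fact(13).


fact(13)
= 13 * fact(12)
= 13 * 12 * fact(11)
= 13 * 12 * 11 * fact(10)
= 13 * 12 * 11 * 10 * fact(9)
= 13 * 12 * 11 * 10 * 9 * fact(8)
= 13 * 12 * 11 * 10 * 9 * 8 * fact(7)
= 13 * 12 * 11 * 10 * 9 * 8 * 7 * fact(6)
= 13 * 12 * 11 * 10 * 9 * 8 * 7 * 6 * fact(5)
= 13 * 12 * 11 * 10 * 9 * 8 * 7 * 6 * 5 * fact(4)
= 13 * 12 * 11 * 10 * 9 * 8 * 7 * 6 * 5 * 4 * fact(3)
= 13 * 12 * 11 * 10 * 9 * 8 * 7 * 6 * 5 * 4 * 3 * fact(2)
= 13 * 12 * 11 * 10 * 9 * 8 * 7 * 6 * 5 * 4 * 3 * 2 * fact(1)
= 13 * 12 * 11 * 10 * 9 * 8 * 7 * 6 * 5 * 4 * 3 * 2 * 1
= 6227020800

6227020800


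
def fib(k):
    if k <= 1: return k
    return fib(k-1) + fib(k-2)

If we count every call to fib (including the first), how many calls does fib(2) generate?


Let C(n) = total calls for fib(n)
C(0) = 1, C(1) = 1
C(2) = 1 + C(1) + C(0) = 1 + 1 + 1 = 3

3


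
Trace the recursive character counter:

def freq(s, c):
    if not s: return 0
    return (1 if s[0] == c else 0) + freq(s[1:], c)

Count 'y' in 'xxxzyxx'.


s[0]='x' != 'y' -> 0
s[0]='x' != 'y' -> 0
s[0]='x' != 'y' -> 0
s[0]='z' != 'y' -> 0
s[0]='y' == 'y' -> 1
s[0]='x' != 'y' -> 0
s[0]='x' != 'y' -> 0
Sum: 0 + 0 + 0 + 0 + 1 + 0 + 0 = 1

1


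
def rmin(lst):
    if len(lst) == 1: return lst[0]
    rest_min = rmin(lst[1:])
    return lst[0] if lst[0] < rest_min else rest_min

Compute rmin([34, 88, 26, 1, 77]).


rmin([34, 88, 26, 1, 77]): compare 34 with rmin([88, 26, 1, 77])
rmin([88, 26, 1, 77]): compare 88 with rmin([26, 1, 77])
rmin([26, 1, 77]): compare 26 with rmin([1, 77])
rmin([1, 77]): compare 1 with rmin([77])
rmin([77]) = 77  (base case)
Compare 1 with 77 -> 1
Compare 26 with 1 -> 1
Compare 88 with 1 -> 1
Compare 34 with 1 -> 1

1


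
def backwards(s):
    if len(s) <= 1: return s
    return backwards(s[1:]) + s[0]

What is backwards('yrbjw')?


backwards('yrbjw') = backwards('rbjw') + 'y'
backwards('rbjw') = backwards('bjw') + 'r'
backwards('bjw') = backwards('jw') + 'b'
backwards('jw') = backwards('w') + 'j'
backwards('w') = 'w'  (base case)
Concatenating: 'w' + 'j' + 'b' + 'r' + 'y' = 'wjbry'

wjbry


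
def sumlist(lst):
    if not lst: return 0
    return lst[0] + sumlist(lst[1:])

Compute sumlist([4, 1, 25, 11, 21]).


sumlist([4, 1, 25, 11, 21]) = 4 + sumlist([1, 25, 11, 21])
sumlist([1, 25, 11, 21]) = 1 + sumlist([25, 11, 21])
sumlist([25, 11, 21]) = 25 + sumlist([11, 21])
sumlist([11, 21]) = 11 + sumlist([21])
sumlist([21]) = 21 + sumlist([])
sumlist([]) = 0  (base case)
Total: 4 + 1 + 25 + 11 + 21 + 0 = 62

62


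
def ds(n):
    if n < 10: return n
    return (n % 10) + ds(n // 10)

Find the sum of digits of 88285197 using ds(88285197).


ds(88285197) = 7 + ds(8828519)
ds(8828519) = 9 + ds(882851)
ds(882851) = 1 + ds(88285)
ds(88285) = 5 + ds(8828)
ds(8828) = 8 + ds(882)
ds(882) = 2 + ds(88)
ds(88) = 8 + ds(8)
ds(8) = 8  (base case)
Total: 7 + 9 + 1 + 5 + 8 + 2 + 8 + 8 = 48

48


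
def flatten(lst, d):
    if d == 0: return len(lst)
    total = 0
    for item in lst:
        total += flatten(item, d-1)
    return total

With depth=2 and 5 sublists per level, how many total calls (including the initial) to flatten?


At depth 0 (root): 1 call
At depth 1: each of 1 parents calls flatten on 5 children = 5 calls
At depth 2: each of 5 parents calls flatten on 5 children = 25 calls
Total: 1 + 5 + 25 = 31

31


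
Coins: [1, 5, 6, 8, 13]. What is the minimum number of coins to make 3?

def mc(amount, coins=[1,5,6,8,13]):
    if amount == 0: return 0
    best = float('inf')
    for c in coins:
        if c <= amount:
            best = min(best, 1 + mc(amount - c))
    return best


Building up with DP:
mc(0) = 0
mc(1) = min(1+mc(0)=1+0=1) = 1
mc(2) = min(1+mc(1)=1+1=2) = 2
mc(3) = min(1+mc(2)=1+2=3) = 3

3


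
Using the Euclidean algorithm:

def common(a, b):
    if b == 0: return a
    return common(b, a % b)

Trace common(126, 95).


common(126, 95) = common(95, 31)
common(95, 31) = common(31, 2)
common(31, 2) = common(2, 1)
common(2, 1) = common(1, 0)
common(1, 0) = 1  (base case)

1


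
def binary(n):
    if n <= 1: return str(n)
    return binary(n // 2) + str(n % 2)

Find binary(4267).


binary(4267) = binary(2133) + '1'
binary(2133) = binary(1066) + '1'
binary(1066) = binary(533) + '0'
binary(533) = binary(266) + '1'
binary(266) = binary(133) + '0'
binary(133) = binary(66) + '1'
binary(66) = binary(33) + '0'
binary(33) = binary(16) + '1'
binary(16) = binary(8) + '0'
binary(8) = binary(4) + '0'
binary(4) = binary(2) + '0'
binary(2) = binary(1) + '0'
binary(1) = '1'  (base case)
Concatenating: '1' + '0' + '0' + '0' + '0' + '1' + '0' + '1' + '0' + '1' + '0' + '1' + '1' = '1000010101011'

1000010101011


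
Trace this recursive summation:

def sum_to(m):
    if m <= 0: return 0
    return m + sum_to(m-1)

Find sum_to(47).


sum_to(47)
= 47 + 46 + 45 + 44 + 43 + 42 + 41 + 40 + 39 + 38 + 37 + 36 + 35 + 34 + 33 + 32 + 31 + 30 + 29 + 28 + 27 + 26 + 25 + 24 + 23 + 22 + 21 + 20 + 19 + 18 + 17 + 16 + 15 + 14 + 13 + 12 + 11 + 10 + 9 + 8 + 7 + 6 + 5 + 4 + 3 + 2 + 1 + sum_to(0)
= 47 + 46 + 45 + 44 + 43 + 42 + 41 + 40 + 39 + 38 + 37 + 36 + 35 + 34 + 33 + 32 + 31 + 30 + 29 + 28 + 27 + 26 + 25 + 24 + 23 + 22 + 21 + 20 + 19 + 18 + 17 + 16 + 15 + 14 + 13 + 12 + 11 + 10 + 9 + 8 + 7 + 6 + 5 + 4 + 3 + 2 + 1 + 0
= 1128

1128


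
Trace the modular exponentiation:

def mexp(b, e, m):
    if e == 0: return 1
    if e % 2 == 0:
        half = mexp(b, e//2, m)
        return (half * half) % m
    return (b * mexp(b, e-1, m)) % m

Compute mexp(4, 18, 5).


mexp(4, 18, 5): e is even, compute mexp(4, 9, 5)
  mexp(4, 9, 5): e is odd, compute mexp(4, 8, 5)
    mexp(4, 8, 5): e is even, compute mexp(4, 4, 5)
      mexp(4, 4, 5): e is even, compute mexp(4, 2, 5)
        mexp(4, 2, 5): e is even, compute mexp(4, 1, 5)
          mexp(4, 1, 5): e is odd, compute mexp(4, 0, 5)
          mexp(4, 0, 5) = 1
          (4 * 1) % 5 = 4
        half=4, (4*4) % 5 = 1
      half=1, (1*1) % 5 = 1
    half=1, (1*1) % 5 = 1
  (4 * 1) % 5 = 4
half=4, (4*4) % 5 = 1

1


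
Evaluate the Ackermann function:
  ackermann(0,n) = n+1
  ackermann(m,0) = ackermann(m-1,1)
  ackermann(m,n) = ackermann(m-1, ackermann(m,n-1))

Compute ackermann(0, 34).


ackermann(0, 34) = 35
Result: ackermann(0, 34) = 35

35


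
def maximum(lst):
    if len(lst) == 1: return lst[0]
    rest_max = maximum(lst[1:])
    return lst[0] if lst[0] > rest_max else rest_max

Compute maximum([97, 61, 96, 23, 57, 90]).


maximum([97, 61, 96, 23, 57, 90]): compare 97 with maximum([61, 96, 23, 57, 90])
maximum([61, 96, 23, 57, 90]): compare 61 with maximum([96, 23, 57, 90])
maximum([96, 23, 57, 90]): compare 96 with maximum([23, 57, 90])
maximum([23, 57, 90]): compare 23 with maximum([57, 90])
maximum([57, 90]): compare 57 with maximum([90])
maximum([90]) = 90  (base case)
Compare 57 with 90 -> 90
Compare 23 with 90 -> 90
Compare 96 with 90 -> 96
Compare 61 with 96 -> 96
Compare 97 with 96 -> 97

97


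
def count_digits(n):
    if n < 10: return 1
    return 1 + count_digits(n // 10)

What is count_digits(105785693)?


count_digits(105785693) = 1 + count_digits(10578569)
count_digits(10578569) = 1 + count_digits(1057856)
count_digits(1057856) = 1 + count_digits(105785)
count_digits(105785) = 1 + count_digits(10578)
count_digits(10578) = 1 + count_digits(1057)
count_digits(1057) = 1 + count_digits(105)
count_digits(105) = 1 + count_digits(10)
count_digits(10) = 1 + count_digits(1)
count_digits(1) = 1  (base case: 1 < 10)
Unwinding: 1 + 1 + 1 + 1 + 1 + 1 + 1 + 1 + 1 = 9

9


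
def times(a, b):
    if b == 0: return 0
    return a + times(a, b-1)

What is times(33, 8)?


times(33, 8) = 33 + times(33, 7)
times(33, 7) = 33 + times(33, 6)
times(33, 6) = 33 + times(33, 5)
times(33, 5) = 33 + times(33, 4)
times(33, 4) = 33 + times(33, 3)
times(33, 3) = 33 + times(33, 2)
times(33, 2) = 33 + times(33, 1)
times(33, 1) = 33 + times(33, 0)
times(33, 0) = 0  (base case)
Total: 33 + 33 + 33 + 33 + 33 + 33 + 33 + 33 + 0 = 264

264


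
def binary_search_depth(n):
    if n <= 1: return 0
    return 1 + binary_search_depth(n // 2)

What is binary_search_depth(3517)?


3517 / 2 = 1758
1758 / 2 = 879
879 / 2 = 439
439 / 2 = 219
219 / 2 = 109
109 / 2 = 54
54 / 2 = 27
27 / 2 = 13
13 / 2 = 6
6 / 2 = 3
3 / 2 = 1
Reached 1 after 11 halvings

11


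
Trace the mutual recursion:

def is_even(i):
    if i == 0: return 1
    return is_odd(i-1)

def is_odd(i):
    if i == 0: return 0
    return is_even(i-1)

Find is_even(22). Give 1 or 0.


is_even(22) = is_odd(21)
is_odd(21) = is_even(20)
is_even(20) = is_odd(19)
is_odd(19) = is_even(18)
is_even(18) = is_odd(17)
is_odd(17) = is_even(16)
is_even(16) = is_odd(15)
is_odd(15) = is_even(14)
is_even(14) = is_odd(13)
is_odd(13) = is_even(12)
is_even(12) = is_odd(11)
is_odd(11) = is_even(10)
is_even(10) = is_odd(9)
is_odd(9) = is_even(8)
is_even(8) = is_odd(7)
is_odd(7) = is_even(6)
is_even(6) = is_odd(5)
is_odd(5) = is_even(4)
is_even(4) = is_odd(3)
is_odd(3) = is_even(2)
is_even(2) = is_odd(1)
is_odd(1) = is_even(0)
is_even(0) = 1  (base case)
Result: 1

1


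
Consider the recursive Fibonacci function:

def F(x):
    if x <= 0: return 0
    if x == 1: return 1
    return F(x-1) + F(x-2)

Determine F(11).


Computing F(11) bottom-up:
F(0) = 0
F(1) = 1
F(2) = F(1) + F(0) = 1 + 0 = 1
F(3) = F(2) + F(1) = 1 + 1 = 2
F(4) = F(3) + F(2) = 2 + 1 = 3
F(5) = F(4) + F(3) = 3 + 2 = 5
F(6) = F(5) + F(4) = 5 + 3 = 8
F(7) = F(6) + F(5) = 8 + 5 = 13
F(8) = F(7) + F(6) = 13 + 8 = 21
F(9) = F(8) + F(7) = 21 + 13 = 34
F(10) = F(9) + F(8) = 34 + 21 = 55
F(11) = F(10) + F(9) = 55 + 34 = 89

89


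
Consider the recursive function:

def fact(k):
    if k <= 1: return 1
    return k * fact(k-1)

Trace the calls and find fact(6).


fact(6)
= 6 * fact(5)
= 6 * 5 * fact(4)
= 6 * 5 * 4 * fact(3)
= 6 * 5 * 4 * 3 * fact(2)
= 6 * 5 * 4 * 3 * 2 * fact(1)
= 6 * 5 * 4 * 3 * 2 * 1
= 720

720


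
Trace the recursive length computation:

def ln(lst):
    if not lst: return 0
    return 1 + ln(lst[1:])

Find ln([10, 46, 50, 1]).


ln([10, 46, 50, 1]) = 1 + ln([46, 50, 1])
ln([46, 50, 1]) = 1 + ln([50, 1])
ln([50, 1]) = 1 + ln([1])
ln([1]) = 1 + ln([])
ln([]) = 0  (base case)
Unwinding: 1 + 1 + 1 + 1 + 0 = 4

4


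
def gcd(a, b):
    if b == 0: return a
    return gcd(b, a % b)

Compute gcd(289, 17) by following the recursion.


gcd(289, 17) = gcd(17, 0)
gcd(17, 0) = 17  (base case)

17


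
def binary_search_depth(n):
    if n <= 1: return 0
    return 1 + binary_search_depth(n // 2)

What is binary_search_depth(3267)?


3267 / 2 = 1633
1633 / 2 = 816
816 / 2 = 408
408 / 2 = 204
204 / 2 = 102
102 / 2 = 51
51 / 2 = 25
25 / 2 = 12
12 / 2 = 6
6 / 2 = 3
3 / 2 = 1
Reached 1 after 11 halvings

11


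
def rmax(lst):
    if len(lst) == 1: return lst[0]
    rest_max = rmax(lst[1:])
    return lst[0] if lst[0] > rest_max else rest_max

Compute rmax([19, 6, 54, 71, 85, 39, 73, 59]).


rmax([19, 6, 54, 71, 85, 39, 73, 59]): compare 19 with rmax([6, 54, 71, 85, 39, 73, 59])
rmax([6, 54, 71, 85, 39, 73, 59]): compare 6 with rmax([54, 71, 85, 39, 73, 59])
rmax([54, 71, 85, 39, 73, 59]): compare 54 with rmax([71, 85, 39, 73, 59])
rmax([71, 85, 39, 73, 59]): compare 71 with rmax([85, 39, 73, 59])
rmax([85, 39, 73, 59]): compare 85 with rmax([39, 73, 59])
rmax([39, 73, 59]): compare 39 with rmax([73, 59])
rmax([73, 59]): compare 73 with rmax([59])
rmax([59]) = 59  (base case)
Compare 73 with 59 -> 73
Compare 39 with 73 -> 73
Compare 85 with 73 -> 85
Compare 71 with 85 -> 85
Compare 54 with 85 -> 85
Compare 6 with 85 -> 85
Compare 19 with 85 -> 85

85


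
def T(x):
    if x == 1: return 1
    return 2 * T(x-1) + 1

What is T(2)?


T(2) = 2 * T(1) + 1
T(1) = 1  (base case)
T(2) = 2 * 1 + 1 = 3

3


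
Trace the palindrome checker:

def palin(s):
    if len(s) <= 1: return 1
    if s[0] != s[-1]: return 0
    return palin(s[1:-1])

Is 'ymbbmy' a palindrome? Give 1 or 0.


palin('ymbbmy'): s[0]='y' == s[-1]='y' -> check palin('mbbm')
palin('mbbm'): s[0]='m' == s[-1]='m' -> check palin('bb')
palin('bb'): s[0]='b' == s[-1]='b' -> check palin('')
palin(''): len <= 1 -> return 1  (base case)
Result: 1 (palindrome)

1


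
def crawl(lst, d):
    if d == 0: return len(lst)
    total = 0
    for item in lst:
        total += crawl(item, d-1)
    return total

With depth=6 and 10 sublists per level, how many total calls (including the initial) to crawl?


At depth 0 (root): 1 call
At depth 1: each of 1 parents calls crawl on 10 children = 10 calls
At depth 2: each of 10 parents calls crawl on 10 children = 100 calls
At depth 3: each of 100 parents calls crawl on 10 children = 1000 calls
At depth 4: each of 1000 parents calls crawl on 10 children = 10000 calls
At depth 5: each of 10000 parents calls crawl on 10 children = 100000 calls
At depth 6: each of 100000 parents calls crawl on 10 children = 1000000 calls
Total: 1 + 10 + 100 + 1000 + 10000 + 100000 + 1000000 = 1111111

1111111


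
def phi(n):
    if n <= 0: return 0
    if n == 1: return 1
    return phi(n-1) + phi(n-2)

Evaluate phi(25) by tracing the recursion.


Computing phi(25) bottom-up:
phi(0) = 0
phi(1) = 1
phi(2) = phi(1) + phi(0) = 1 + 0 = 1
phi(3) = phi(2) + phi(1) = 1 + 1 = 2
phi(4) = phi(3) + phi(2) = 2 + 1 = 3
phi(5) = phi(4) + phi(3) = 3 + 2 = 5
phi(6) = phi(5) + phi(4) = 5 + 3 = 8
phi(7) = phi(6) + phi(5) = 8 + 5 = 13
phi(8) = phi(7) + phi(6) = 13 + 8 = 21
phi(9) = phi(8) + phi(7) = 21 + 13 = 34
phi(10) = phi(9) + phi(8) = 34 + 21 = 55
phi(11) = phi(10) + phi(9) = 55 + 34 = 89
phi(12) = phi(11) + phi(10) = 89 + 55 = 144
phi(13) = phi(12) + phi(11) = 144 + 89 = 233
phi(14) = phi(13) + phi(12) = 233 + 144 = 377
phi(15) = phi(14) + phi(13) = 377 + 233 = 610
phi(16) = phi(15) + phi(14) = 610 + 377 = 987
phi(17) = phi(16) + phi(15) = 987 + 610 = 1597
phi(18) = phi(17) + phi(16) = 1597 + 987 = 2584
phi(19) = phi(18) + phi(17) = 2584 + 1597 = 4181
phi(20) = phi(19) + phi(18) = 4181 + 2584 = 6765
phi(21) = phi(20) + phi(19) = 6765 + 4181 = 10946
phi(22) = phi(21) + phi(20) = 10946 + 6765 = 17711
phi(23) = phi(22) + phi(21) = 17711 + 10946 = 28657
phi(24) = phi(23) + phi(22) = 28657 + 17711 = 46368
phi(25) = phi(24) + phi(23) = 46368 + 28657 = 75025

75025


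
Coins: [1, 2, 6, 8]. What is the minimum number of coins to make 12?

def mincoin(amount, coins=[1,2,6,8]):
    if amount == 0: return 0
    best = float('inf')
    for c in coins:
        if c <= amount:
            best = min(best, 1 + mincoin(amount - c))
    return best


Building up with DP:
mincoin(0) = 0
mincoin(1) = min(1+mincoin(0)=1+0=1) = 1
mincoin(2) = min(1+mincoin(1)=1+1=2, 1+mincoin(0)=1+0=1) = 1
mincoin(3) = min(1+mincoin(2)=1+1=2, 1+mincoin(1)=1+1=2) = 2
mincoin(4) = min(1+mincoin(3)=1+2=3, 1+mincoin(2)=1+1=2) = 2
mincoin(5) = min(1+mincoin(4)=1+2=3, 1+mincoin(3)=1+2=3) = 3
mincoin(6) = min(1+mincoin(5)=1+3=4, 1+mincoin(4)=1+2=3, 1+mincoin(0)=1+0=1) = 1
mincoin(7) = min(1+mincoin(6)=1+1=2, 1+mincoin(5)=1+3=4, 1+mincoin(1)=1+1=2) = 2
mincoin(8) = min(1+mincoin(7)=1+2=3, 1+mincoin(6)=1+1=2, 1+mincoin(2)=1+1=2, 1+mincoin(0)=1+0=1) = 1
mincoin(9) = min(1+mincoin(8)=1+1=2, 1+mincoin(7)=1+2=3, 1+mincoin(3)=1+2=3, 1+mincoin(1)=1+1=2) = 2
mincoin(10) = min(1+mincoin(9)=1+2=3, 1+mincoin(8)=1+1=2, 1+mincoin(4)=1+2=3, 1+mincoin(2)=1+1=2) = 2
mincoin(11) = min(1+mincoin(10)=1+2=3, 1+mincoin(9)=1+2=3, 1+mincoin(5)=1+3=4, 1+mincoin(3)=1+2=3) = 3
mincoin(12) = min(1+mincoin(11)=1+3=4, 1+mincoin(10)=1+2=3, 1+mincoin(6)=1+1=2, 1+mincoin(4)=1+2=3) = 2

2


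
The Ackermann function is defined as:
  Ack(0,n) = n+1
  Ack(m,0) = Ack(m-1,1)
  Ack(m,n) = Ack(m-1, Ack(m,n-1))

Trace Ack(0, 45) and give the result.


Ack(0, 45) = 46
Result: Ack(0, 45) = 46

46


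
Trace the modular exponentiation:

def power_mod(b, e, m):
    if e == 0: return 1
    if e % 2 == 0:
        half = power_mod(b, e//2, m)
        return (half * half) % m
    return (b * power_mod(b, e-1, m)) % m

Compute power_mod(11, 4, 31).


power_mod(11, 4, 31): e is even, compute power_mod(11, 2, 31)
  power_mod(11, 2, 31): e is even, compute power_mod(11, 1, 31)
    power_mod(11, 1, 31): e is odd, compute power_mod(11, 0, 31)
      power_mod(11, 0, 31) = 1
    (11 * 1) % 31 = 11
  half=11, (11*11) % 31 = 28
half=28, (28*28) % 31 = 9

9


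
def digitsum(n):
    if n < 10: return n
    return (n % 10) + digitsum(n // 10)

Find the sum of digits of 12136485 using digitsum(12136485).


digitsum(12136485) = 5 + digitsum(1213648)
digitsum(1213648) = 8 + digitsum(121364)
digitsum(121364) = 4 + digitsum(12136)
digitsum(12136) = 6 + digitsum(1213)
digitsum(1213) = 3 + digitsum(121)
digitsum(121) = 1 + digitsum(12)
digitsum(12) = 2 + digitsum(1)
digitsum(1) = 1  (base case)
Total: 5 + 8 + 4 + 6 + 3 + 1 + 2 + 1 = 30

30


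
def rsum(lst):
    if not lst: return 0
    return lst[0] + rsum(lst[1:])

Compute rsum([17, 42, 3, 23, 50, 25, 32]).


rsum([17, 42, 3, 23, 50, 25, 32]) = 17 + rsum([42, 3, 23, 50, 25, 32])
rsum([42, 3, 23, 50, 25, 32]) = 42 + rsum([3, 23, 50, 25, 32])
rsum([3, 23, 50, 25, 32]) = 3 + rsum([23, 50, 25, 32])
rsum([23, 50, 25, 32]) = 23 + rsum([50, 25, 32])
rsum([50, 25, 32]) = 50 + rsum([25, 32])
rsum([25, 32]) = 25 + rsum([32])
rsum([32]) = 32 + rsum([])
rsum([]) = 0  (base case)
Total: 17 + 42 + 3 + 23 + 50 + 25 + 32 + 0 = 192

192


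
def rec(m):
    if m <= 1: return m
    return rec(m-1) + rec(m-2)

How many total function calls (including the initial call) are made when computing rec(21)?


Let C(n) = total calls for rec(n)
C(0) = 1, C(1) = 1
C(2) = 1 + C(1) + C(0) = 1 + 1 + 1 = 3
C(3) = 1 + C(2) + C(1) = 1 + 3 + 1 = 5
C(4) = 1 + C(3) + C(2) = 1 + 5 + 3 = 9
C(5) = 1 + C(4) + C(3) = 1 + 9 + 5 = 15
C(6) = 1 + C(5) + C(4) = 1 + 15 + 9 = 25
C(7) = 1 + C(6) + C(5) = 1 + 25 + 15 = 41
C(8) = 1 + C(7) + C(6) = 1 + 41 + 25 = 67
C(9) = 1 + C(8) + C(7) = 1 + 67 + 41 = 109
C(10) = 1 + C(9) + C(8) = 1 + 109 + 67 = 177
C(11) = 1 + C(10) + C(9) = 1 + 177 + 109 = 287
C(12) = 1 + C(11) + C(10) = 1 + 287 + 177 = 465
C(13) = 1 + C(12) + C(11) = 1 + 465 + 287 = 753
C(14) = 1 + C(13) + C(12) = 1 + 753 + 465 = 1219
C(15) = 1 + C(14) + C(13) = 1 + 1219 + 753 = 1973
C(16) = 1 + C(15) + C(14) = 1 + 1973 + 1219 = 3193
C(17) = 1 + C(16) + C(15) = 1 + 3193 + 1973 = 5167
C(18) = 1 + C(17) + C(16) = 1 + 5167 + 3193 = 8361
C(19) = 1 + C(18) + C(17) = 1 + 8361 + 5167 = 13529
C(20) = 1 + C(19) + C(18) = 1 + 13529 + 8361 = 21891
C(21) = 1 + C(20) + C(19) = 1 + 21891 + 13529 = 35421

35421


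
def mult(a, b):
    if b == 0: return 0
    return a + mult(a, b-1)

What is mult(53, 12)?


mult(53, 12) = 53 + mult(53, 11)
mult(53, 11) = 53 + mult(53, 10)
mult(53, 10) = 53 + mult(53, 9)
mult(53, 9) = 53 + mult(53, 8)
mult(53, 8) = 53 + mult(53, 7)
mult(53, 7) = 53 + mult(53, 6)
mult(53, 6) = 53 + mult(53, 5)
mult(53, 5) = 53 + mult(53, 4)
mult(53, 4) = 53 + mult(53, 3)
mult(53, 3) = 53 + mult(53, 2)
mult(53, 2) = 53 + mult(53, 1)
mult(53, 1) = 53 + mult(53, 0)
mult(53, 0) = 0  (base case)
Total: 53 + 53 + 53 + 53 + 53 + 53 + 53 + 53 + 53 + 53 + 53 + 53 + 0 = 636

636


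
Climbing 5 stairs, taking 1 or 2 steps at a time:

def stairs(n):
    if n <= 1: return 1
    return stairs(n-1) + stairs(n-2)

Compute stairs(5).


Building up from base cases:
stairs(0) = 1
stairs(1) = 1
stairs(2) = stairs(1) + stairs(0) = 1 + 1 = 2
stairs(3) = stairs(2) + stairs(1) = 2 + 1 = 3
stairs(4) = stairs(3) + stairs(2) = 3 + 2 = 5
stairs(5) = stairs(4) + stairs(3) = 5 + 3 = 8

8


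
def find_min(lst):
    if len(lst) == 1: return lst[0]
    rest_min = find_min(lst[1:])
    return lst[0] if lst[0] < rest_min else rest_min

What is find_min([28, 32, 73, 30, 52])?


find_min([28, 32, 73, 30, 52]): compare 28 with find_min([32, 73, 30, 52])
find_min([32, 73, 30, 52]): compare 32 with find_min([73, 30, 52])
find_min([73, 30, 52]): compare 73 with find_min([30, 52])
find_min([30, 52]): compare 30 with find_min([52])
find_min([52]) = 52  (base case)
Compare 30 with 52 -> 30
Compare 73 with 30 -> 30
Compare 32 with 30 -> 30
Compare 28 with 30 -> 28

28


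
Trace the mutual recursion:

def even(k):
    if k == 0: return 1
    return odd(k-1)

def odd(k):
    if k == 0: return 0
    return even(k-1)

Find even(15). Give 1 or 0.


even(15) = odd(14)
odd(14) = even(13)
even(13) = odd(12)
odd(12) = even(11)
even(11) = odd(10)
odd(10) = even(9)
even(9) = odd(8)
odd(8) = even(7)
even(7) = odd(6)
odd(6) = even(5)
even(5) = odd(4)
odd(4) = even(3)
even(3) = odd(2)
odd(2) = even(1)
even(1) = odd(0)
odd(0) = 0  (base case)
Result: 0

0


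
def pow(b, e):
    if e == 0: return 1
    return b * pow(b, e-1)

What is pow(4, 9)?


pow(4, 9)
= 4 * pow(4, 8)
= 4 * 4 * pow(4, 7)
= 4 * 4 * 4 * pow(4, 6)
= 4 * 4 * 4 * 4 * pow(4, 5)
= 4 * 4 * 4 * 4 * 4 * pow(4, 4)
= 4 * 4 * 4 * 4 * 4 * 4 * pow(4, 3)
= 4 * 4 * 4 * 4 * 4 * 4 * 4 * pow(4, 2)
= 4 * 4 * 4 * 4 * 4 * 4 * 4 * 4 * pow(4, 1)
= 4 * 4 * 4 * 4 * 4 * 4 * 4 * 4 * 4 * pow(4, 0)
= 4 * 4 * 4 * 4 * 4 * 4 * 4 * 4 * 4 * 1
= 262144

262144


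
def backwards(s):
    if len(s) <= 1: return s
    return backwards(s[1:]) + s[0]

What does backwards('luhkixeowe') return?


backwards('luhkixeowe') = backwards('uhkixeowe') + 'l'
backwards('uhkixeowe') = backwards('hkixeowe') + 'u'
backwards('hkixeowe') = backwards('kixeowe') + 'h'
backwards('kixeowe') = backwards('ixeowe') + 'k'
backwards('ixeowe') = backwards('xeowe') + 'i'
backwards('xeowe') = backwards('eowe') + 'x'
backwards('eowe') = backwards('owe') + 'e'
backwards('owe') = backwards('we') + 'o'
backwards('we') = backwards('e') + 'w'
backwards('e') = 'e'  (base case)
Concatenating: 'e' + 'w' + 'o' + 'e' + 'x' + 'i' + 'k' + 'h' + 'u' + 'l' = 'ewoexikhul'

ewoexikhul
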